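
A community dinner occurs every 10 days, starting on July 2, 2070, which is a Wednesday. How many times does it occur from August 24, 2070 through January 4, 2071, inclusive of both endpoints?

Occurrences land 10·i days after July 2, 2070 for i = 0, 1, 2, …
August 24, 2070 is 53 days after the start; 53 ÷ 10 = 5 remainder 3; since the remainder is 3, round up to i = 6. First occurrence in the window: #7 on August 31, 2070 (6×10 = 60 days in).
January 4, 2071 is 186 days after the start; 186 ÷ 10 = 18 remainder 6. Last occurrence in the window: #19 on December 29, 2070.
Occurrences #7 through #19: 13 in total.

13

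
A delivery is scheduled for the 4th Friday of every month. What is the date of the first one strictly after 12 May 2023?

26 May 2023

May 2023 starts on a Monday; its first Friday is the 5th, so the 4th Friday is the 26th — 26 May 2023.
26 May 2023 is after 12 May 2023, so that is the next one.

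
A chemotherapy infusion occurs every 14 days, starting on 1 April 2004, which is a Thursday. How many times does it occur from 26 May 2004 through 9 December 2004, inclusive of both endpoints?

15

Occurrences land 14·i days after 1 April 2004 for i = 0, 1, 2, …
26 May 2004 is 55 days after the start; 55 ÷ 14 = 3 remainder 13; since the remainder is 13, round up to i = 4. First occurrence in the window: #5 on 27 May 2004 (4×14 = 56 days in).
9 December 2004 is 252 days after the start; 252 ÷ 14 = 18 remainder 0. Last occurrence in the window: #19 on 9 December 2004.
Occurrences #5 through #19: 15 in total.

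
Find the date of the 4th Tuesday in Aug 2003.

Aug 26, 2003

Aug 2003 begins on a Friday, so the first Tuesday is Aug 5 (4 days later).
The 4th Tuesday is 3 weeks later: 5 + 21 = 26.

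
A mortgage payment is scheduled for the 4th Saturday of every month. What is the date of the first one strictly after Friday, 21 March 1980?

March 1980 starts on a Saturday; its first Saturday is the 1st, so the 4th Saturday is the 22nd — 22 March 1980.
22 March 1980 is after 21 March 1980, so that is the next one.

22 March 1980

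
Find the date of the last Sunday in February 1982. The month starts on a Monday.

28 February 1982

February 1982 begins on a Monday, so the first Sunday is February 7 (6 days later).
February 1982 has 28 days. Adding weeks: 7, 14, 21, 28 — the last one ≤ 28 is the 28th.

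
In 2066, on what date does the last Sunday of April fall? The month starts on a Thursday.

April 2066 begins on a Thursday, so the first Sunday is April 4 (3 days later).
April 2066 has 30 days. Adding weeks: 4, 11, 18, 25 — the last one ≤ 30 is the 25th.

April 25, 2066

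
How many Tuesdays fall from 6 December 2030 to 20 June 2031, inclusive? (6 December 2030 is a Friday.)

28

6 December 2030 is a Friday; the first Tuesday on or after it is 10 December 2030 (4 days later).
From 10 December 2030 to 20 June 2031: 21 + 31 + 28 + 31 + 30 + 31 + 20 = 192 days (rest of December, January, February, March, April, May, June).
192 ÷ 7 = 27 full weeks with remainder 3, so 27 more Tuesdays after the first → 28.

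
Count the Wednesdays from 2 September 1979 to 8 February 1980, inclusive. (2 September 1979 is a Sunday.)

2 September 1979 is a Sunday; the first Wednesday on or after it is 5 September 1979 (3 days later).
From 5 September 1979 to 8 February 1980: 25 + 31 + 30 + 31 + 31 + 8 = 156 days (rest of September, October, November, December, January, February).
156 ÷ 7 = 22 full weeks with remainder 2, so 22 more Wednesdays after the first → 23.

23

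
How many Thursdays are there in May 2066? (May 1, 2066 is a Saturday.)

4

May 1, 2066 is a Saturday; the first Thursday on or after it is May 6, 2066 (5 days later).
From May 6, 2066 to May 31, 2066 is 31 − 6 = 25 days.
25 ÷ 7 = 3 full weeks with remainder 4, so 3 more Thursdays after the first → 4.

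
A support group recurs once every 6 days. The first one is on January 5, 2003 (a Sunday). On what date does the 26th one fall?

June 4, 2003

The 26th occurrence is 25 intervals after the first: 25 × 6 = 150 days after January 5, 2003.
January has 31 days — 26 days to the end of January leaves 124.
February has 28 days (96 left).
March has 31 days (65 left).
April has 30 days (35 left).
May has 31 days (4 left).
4 days into June → June 4, 2003.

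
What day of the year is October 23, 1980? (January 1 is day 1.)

Days in months before October: 31 + 29 + 31 + 30 + 31 + 30 + 31 + 31 + 30 = 274.
Plus 23 days into October → day 297.

297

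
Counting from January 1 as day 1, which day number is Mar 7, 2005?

Days in months before Mar: 31 + 28 = 59.
Plus 7 days into Mar → day 66.

66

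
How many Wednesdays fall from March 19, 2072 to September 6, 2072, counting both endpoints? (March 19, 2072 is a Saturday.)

24

March 19, 2072 is a Saturday; the first Wednesday on or after it is March 23, 2072 (4 days later).
From March 23, 2072 to September 6, 2072: 8 + 30 + 31 + 30 + 31 + 31 + 6 = 167 days (rest of March, April, May, June, July, August, September).
167 ÷ 7 = 23 full weeks with remainder 6, so 23 more Wednesdays after the first → 24.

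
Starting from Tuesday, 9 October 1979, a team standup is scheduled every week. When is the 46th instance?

The 46th occurrence is 45 intervals after the first: 45 × 7 = 315 days after 9 October 1979.
October has 31 days — 22 days to the end of October leaves 293.
November has 30 days (263 left).
December has 31 days (232 left).
January has 31 days (201 left).
February has 29 days (172 left).
March has 31 days (141 left).
April has 30 days (111 left).
May has 31 days (80 left).
June has 30 days (50 left).
July has 31 days (19 left).
19 days into August → 19 August 1980.

19 August 1980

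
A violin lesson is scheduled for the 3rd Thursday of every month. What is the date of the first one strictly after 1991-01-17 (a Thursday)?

January 1991 starts on a Tuesday; its first Thursday is the 3rd, so the 3rd Thursday is the 17th — 1991-01-17.
That is not after 1991-01-17, so look at February 1991.
February 1991 starts on a Friday; its first Thursday is the 7th, so the 3rd Thursday is the 21st — 1991-02-21.

1991-02-21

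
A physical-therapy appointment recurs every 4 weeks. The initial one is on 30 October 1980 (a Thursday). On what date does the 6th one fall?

The 6th occurrence is 5 intervals after the first: 5 × 28 = 140 days after 30 October 1980.
October has 31 days — 1 day to the end of October leaves 139.
November has 30 days (109 left).
December has 31 days (78 left).
January has 31 days (47 left).
February has 28 days (19 left).
19 days into March → 19 March 1981.

19 March 1981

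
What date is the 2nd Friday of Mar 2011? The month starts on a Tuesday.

Mar 2011 begins on a Tuesday, so the first Friday is Mar 4 (3 days later).
The 2nd Friday is 1 weeks later: 4 + 7 = 11.

Mar 11, 2011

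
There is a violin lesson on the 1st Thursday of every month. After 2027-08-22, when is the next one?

2027-09-02

August 2027 starts on a Sunday, so its 1st Thursday is 2027-08-05 (4 days in).
That is not after 2027-08-22, so look at September 2027.
September 2027 starts on a Wednesday, so its 1st Thursday is 2027-09-02 (1 day in).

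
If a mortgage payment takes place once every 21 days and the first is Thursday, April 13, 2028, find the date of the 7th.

The 7th occurrence is 6 intervals after the first: 6 × 21 = 126 days after April 13, 2028.
April has 30 days — 17 days to the end of April leaves 109.
May has 31 days (78 left).
June has 30 days (48 left).
July has 31 days (17 left).
17 days into August → August 17, 2028.

August 17, 2028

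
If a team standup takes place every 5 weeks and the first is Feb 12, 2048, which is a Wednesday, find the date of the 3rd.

The 3rd occurrence is 2 intervals after the first: 2 × 35 = 70 days after Feb 12, 2048.
Feb has 29 days — 17 days to the end of Feb leaves 53.
Mar has 31 days (22 left).
22 days into Apr → Apr 22, 2048.

Apr 22, 2048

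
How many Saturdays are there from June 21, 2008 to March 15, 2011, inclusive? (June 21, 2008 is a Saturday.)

June 21, 2008 is a Saturday; the first Saturday on or after it is June 21, 2008.
From June 21, 2008 to March 15, 2011: 193 + 365 + 365 + 74 = 997 days (rest of 2008, 2009, 2010, to March 15, 2011 in 2011).
997 ÷ 7 = 142 full weeks with remainder 3, so 142 more Saturdays after the first → 143.

143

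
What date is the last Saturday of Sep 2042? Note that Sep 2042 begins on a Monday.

Sep 27, 2042

Sep 2042 begins on a Monday, so the first Saturday is Sep 6 (5 days later).
Sep 2042 has 30 days. Adding weeks: 6, 13, 20, 27 — the last one ≤ 30 is the 27th.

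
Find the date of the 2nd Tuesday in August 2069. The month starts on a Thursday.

August 13, 2069

August 2069 begins on a Thursday, so the first Tuesday is August 6 (5 days later).
The 2nd Tuesday is 1 weeks later: 6 + 7 = 13.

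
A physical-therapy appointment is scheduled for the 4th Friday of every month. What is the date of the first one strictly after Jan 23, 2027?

Jan 2027 starts on a Friday; its first Friday is the 1st, so the 4th Friday is the 22nd — Jan 22, 2027.
That is not after Jan 23, 2027, so look at Feb 2027.
Feb 2027 starts on a Monday; its first Friday is the 5th, so the 4th Friday is the 26th — Feb 26, 2027.

Feb 26, 2027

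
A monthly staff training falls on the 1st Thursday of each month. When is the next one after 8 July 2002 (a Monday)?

July 2002 starts on a Monday, so its 1st Thursday is 4 July 2002 (3 days in).
That is not after 8 July 2002, so look at August 2002.
August 2002 starts on a Thursday, so its 1st Thursday is 1 August 2002.

1 August 2002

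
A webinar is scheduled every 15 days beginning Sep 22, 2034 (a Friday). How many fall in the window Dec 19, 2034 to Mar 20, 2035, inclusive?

Occurrences land 15·i days after Sep 22, 2034 for i = 0, 1, 2, …
Dec 19, 2034 is 88 days after the start; 88 ÷ 15 = 5 remainder 13; since the remainder is 13, round up to i = 6. First occurrence in the window: #7 on Dec 21, 2034 (6×15 = 90 days in).
Mar 20, 2035 is 179 days after the start; 179 ÷ 15 = 11 remainder 14. Last occurrence in the window: #12 on Mar 6, 2035.
Occurrences #7 through #12: 6 in total.

6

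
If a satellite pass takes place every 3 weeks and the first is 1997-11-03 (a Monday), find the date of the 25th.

The 25th occurrence is 24 intervals after the first: 24 × 21 = 504 days after 1997-11-03.
November has 30 days — 27 days to the end of November leaves 477.
From end of November to end of 1997 is 31 days (446 left).
1998 has 365 days (81 left).
January has 31 days (50 left).
February has 28 days (22 left).
22 days into March → 1999-03-22.

1999-03-22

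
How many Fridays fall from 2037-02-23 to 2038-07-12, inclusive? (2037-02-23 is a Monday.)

2037-02-23 is a Monday; the first Friday on or after it is 2037-02-27 (4 days later).
From 2037-02-27 to 2038-07-12: 307 + 193 = 500 days (rest of 2037, to 2038-07-12 in 2038).
500 ÷ 7 = 71 full weeks with remainder 3, so 71 more Fridays after the first → 72.

72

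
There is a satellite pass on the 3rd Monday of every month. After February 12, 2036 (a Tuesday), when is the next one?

February 18, 2036

February 2036 starts on a Friday; its first Monday is the 4th, so the 3rd Monday is the 18th — February 18, 2036.
February 18, 2036 is after February 12, 2036, so that is the next one.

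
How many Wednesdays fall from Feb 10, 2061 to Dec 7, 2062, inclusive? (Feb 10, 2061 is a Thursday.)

95

Feb 10, 2061 is a Thursday; the first Wednesday on or after it is Feb 16, 2061 (6 days later).
From Feb 16, 2061 to Dec 7, 2062: 318 + 341 = 659 days (rest of 2061, to Dec 7, 2062 in 2062).
659 ÷ 7 = 94 full weeks with remainder 1, so 94 more Wednesdays after the first → 95.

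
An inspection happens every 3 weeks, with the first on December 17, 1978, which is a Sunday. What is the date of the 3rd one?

The 3rd occurrence is 2 intervals after the first: 2 × 21 = 42 days after December 17, 1978.
December has 31 days — 14 days to the end of December leaves 28.
28 days into January → January 28, 1979.

January 28, 1979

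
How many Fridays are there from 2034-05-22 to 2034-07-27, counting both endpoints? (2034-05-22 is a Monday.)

2034-05-22 is a Monday; the first Friday on or after it is 2034-05-26 (4 days later).
From 2034-05-26 to 2034-07-27: 5 + 30 + 27 = 62 days (rest of May, June, July).
62 ÷ 7 = 8 full weeks with remainder 6, so 8 more Fridays after the first → 9.

9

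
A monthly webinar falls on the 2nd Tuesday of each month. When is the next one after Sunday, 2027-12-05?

December 2027 starts on a Wednesday; its first Tuesday is the 7th, so the 2nd Tuesday is the 14th — 2027-12-14.
2027-12-14 is after 2027-12-05, so that is the next one.

2027-12-14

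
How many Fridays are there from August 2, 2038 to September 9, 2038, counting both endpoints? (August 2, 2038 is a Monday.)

August 2, 2038 is a Monday; the first Friday on or after it is August 6, 2038 (4 days later).
From August 6, 2038 to September 9, 2038: 25 + 9 = 34 days (rest of August, September).
34 ÷ 7 = 4 full weeks with remainder 6, so 4 more Fridays after the first → 5.

5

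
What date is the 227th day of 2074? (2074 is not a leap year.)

January has 31 days (227 − 31 = 196 remain).
February has 28 days (196 − 28 = 168 remain).
March has 31 days (168 − 31 = 137 remain).
April has 30 days (137 − 30 = 107 remain).
May has 31 days (107 − 31 = 76 remain).
June has 30 days (76 − 30 = 46 remain).
July has 31 days (46 − 31 = 15 remain).
15 into August → August 15.

2074-08-15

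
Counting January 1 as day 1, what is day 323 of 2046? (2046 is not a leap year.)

January has 31 days (323 − 31 = 292 remain).
February has 28 days (292 − 28 = 264 remain).
March has 31 days (264 − 31 = 233 remain).
April has 30 days (233 − 30 = 203 remain).
May has 31 days (203 − 31 = 172 remain).
June has 30 days (172 − 30 = 142 remain).
July has 31 days (142 − 31 = 111 remain).
August has 31 days (111 − 31 = 80 remain).
September has 30 days (80 − 30 = 50 remain).
October has 31 days (50 − 31 = 19 remain).
19 into November → November 19.

19 November 2046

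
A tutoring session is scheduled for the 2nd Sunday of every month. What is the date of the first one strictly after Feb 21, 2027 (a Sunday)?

Mar 14, 2027

Feb 2027 starts on a Monday; its first Sunday is the 7th, so the 2nd Sunday is the 14th — Feb 14, 2027.
That is not after Feb 21, 2027, so look at Mar 2027.
Mar 2027 starts on a Monday; its first Sunday is the 7th, so the 2nd Sunday is the 14th — Mar 14, 2027.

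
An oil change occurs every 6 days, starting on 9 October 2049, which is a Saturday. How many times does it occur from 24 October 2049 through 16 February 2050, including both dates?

Occurrences land 6·i days after 9 October 2049 for i = 0, 1, 2, …
24 October 2049 is 15 days after the start; 15 ÷ 6 = 2 remainder 3; since the remainder is 3, round up to i = 3. First occurrence in the window: #4 on 27 October 2049 (3×6 = 18 days in).
16 February 2050 is 130 days after the start; 130 ÷ 6 = 21 remainder 4. Last occurrence in the window: #22 on 12 February 2050.
Occurrences #4 through #22: 19 in total.

19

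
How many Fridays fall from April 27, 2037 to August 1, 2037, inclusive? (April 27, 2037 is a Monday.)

14

April 27, 2037 is a Monday; the first Friday on or after it is May 1, 2037 (4 days later).
From May 1, 2037 to August 1, 2037: 30 + 30 + 31 + 1 = 92 days (rest of May, June, July, August).
92 ÷ 7 = 13 full weeks with remainder 1, so 13 more Fridays after the first → 14.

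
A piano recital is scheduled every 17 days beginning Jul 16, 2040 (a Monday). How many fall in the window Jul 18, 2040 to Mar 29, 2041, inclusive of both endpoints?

15

Occurrences land 17·i days after Jul 16, 2040 for i = 0, 1, 2, …
Jul 18, 2040 is 2 days after the start; 2 ÷ 17 = 0 remainder 2; since the remainder is 2, round up to i = 1. First occurrence in the window: #2 on Aug 2, 2040 (1×17 = 17 days in).
Mar 29, 2041 is 256 days after the start; 256 ÷ 17 = 15 remainder 1. Last occurrence in the window: #16 on Mar 28, 2041.
Occurrences #2 through #16: 15 in total.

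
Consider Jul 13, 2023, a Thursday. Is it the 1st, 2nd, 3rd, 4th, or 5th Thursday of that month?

2nd

Day 13 falls in week ⌈13/7⌉ of the month.
Days 1–7 hold the 1st Thursday, 8–14 the 2nd, 15–21 the 3rd, 22–28 the 4th, 29–31 the 5th.
13 is in the range for the 2nd.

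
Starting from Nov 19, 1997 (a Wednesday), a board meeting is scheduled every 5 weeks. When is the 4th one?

The 4th occurrence is 3 intervals after the first: 3 × 35 = 105 days after Nov 19, 1997.
Nov has 30 days — 11 days to the end of Nov leaves 94.
Dec has 31 days (63 left).
Jan has 31 days (32 left).
Feb has 28 days (4 left).
4 days into Mar → Mar 4, 1998.

Mar 4, 1998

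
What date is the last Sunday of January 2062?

29 January 2062

January 2062 begins on a Sunday, so the first Sunday is January 1.
January 2062 has 31 days. Adding weeks: 1, 8, 15, 22, 29 — the last one ≤ 31 is the 29th.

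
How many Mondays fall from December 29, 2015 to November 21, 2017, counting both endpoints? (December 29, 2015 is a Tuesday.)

December 29, 2015 is a Tuesday; the first Monday on or after it is January 4, 2016 (6 days later).
From January 4, 2016 to November 21, 2017: 362 + 325 = 687 days (rest of 2016, to November 21, 2017 in 2017).
687 ÷ 7 = 98 full weeks with remainder 1, so 98 more Mondays after the first → 99.

99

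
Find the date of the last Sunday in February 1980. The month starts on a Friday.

February 1980 begins on a Friday, so the first Sunday is February 3 (2 days later).
February 1980 has 29 days. Adding weeks: 3, 10, 17, 24 — the last one ≤ 29 is the 24th.

24 February 1980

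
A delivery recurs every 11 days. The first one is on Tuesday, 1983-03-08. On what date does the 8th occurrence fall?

1983-05-24

The 8th occurrence is 7 intervals after the first: 7 × 11 = 77 days after 1983-03-08.
March has 31 days — 23 days to the end of March leaves 54.
April has 30 days (24 left).
24 days into May → 1983-05-24.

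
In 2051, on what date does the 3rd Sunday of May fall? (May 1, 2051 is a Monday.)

2051-05-21

May 2051 begins on a Monday, so the first Sunday is May 7 (6 days later).
The 3rd Sunday is 2 weeks later: 7 + 14 = 21.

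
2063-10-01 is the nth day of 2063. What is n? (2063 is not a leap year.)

274

Days in months before October: 31 + 28 + 31 + 30 + 31 + 30 + 31 + 31 + 30 = 273.
Plus 1 day into October → day 274.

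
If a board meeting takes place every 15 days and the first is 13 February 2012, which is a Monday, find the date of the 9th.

12 June 2012

The 9th occurrence is 8 intervals after the first: 8 × 15 = 120 days after 13 February 2012.
February has 29 days — 16 days to the end of February leaves 104.
March has 31 days (73 left).
April has 30 days (43 left).
May has 31 days (12 left).
12 days into June → 12 June 2012.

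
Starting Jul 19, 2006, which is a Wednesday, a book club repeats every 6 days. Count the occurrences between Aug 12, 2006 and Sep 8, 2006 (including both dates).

Occurrences land 6·i days after Jul 19, 2006 for i = 0, 1, 2, …
Aug 12, 2006 is 24 days after the start; 24 ÷ 6 = 4 remainder 0. First occurrence in the window: #5 on Aug 12, 2006 (4×6 = 24 days in).
Sep 8, 2006 is 51 days after the start; 51 ÷ 6 = 8 remainder 3. Last occurrence in the window: #9 on Sep 5, 2006.
Occurrences #5 through #9: 5 in total.

5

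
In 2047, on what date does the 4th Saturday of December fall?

2047-12-28

The first Saturday of December 2047 is December 7.
The 4th Saturday is 3 weeks later: 7 + 21 = 28.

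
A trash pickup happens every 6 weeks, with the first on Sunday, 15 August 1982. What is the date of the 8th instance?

The 8th occurrence is 7 intervals after the first: 7 × 42 = 294 days after 15 August 1982.
August has 31 days — 16 days to the end of August leaves 278.
September has 30 days (248 left).
October has 31 days (217 left).
November has 30 days (187 left).
December has 31 days (156 left).
January has 31 days (125 left).
February has 28 days (97 left).
March has 31 days (66 left).
April has 30 days (36 left).
May has 31 days (5 left).
5 days into June → 5 June 1983.

5 June 1983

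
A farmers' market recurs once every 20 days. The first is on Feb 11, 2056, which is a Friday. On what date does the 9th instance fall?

The 9th occurrence is 8 intervals after the first: 8 × 20 = 160 days after Feb 11, 2056.
Feb has 29 days — 18 days to the end of Feb leaves 142.
Mar has 31 days (111 left).
Apr has 30 days (81 left).
May has 31 days (50 left).
Jun has 30 days (20 left).
20 days into Jul → Jul 20, 2056.

Jul 20, 2056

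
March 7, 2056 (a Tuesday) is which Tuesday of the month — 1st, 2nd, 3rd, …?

1st

Day 7 falls in week ⌈7/7⌉ of the month.
Days 1–7 hold the 1st Tuesday, 8–14 the 2nd, 15–21 the 3rd, 22–28 the 4th, 29–31 the 5th.
7 is in the range for the 1st.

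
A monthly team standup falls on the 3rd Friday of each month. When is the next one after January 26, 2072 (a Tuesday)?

February 19, 2072

January 2072 starts on a Friday; its first Friday is the 1st, so the 3rd Friday is the 15th — January 15, 2072.
That is not after January 26, 2072, so look at February 2072.
February 2072 starts on a Monday; its first Friday is the 5th, so the 3rd Friday is the 19th — February 19, 2072.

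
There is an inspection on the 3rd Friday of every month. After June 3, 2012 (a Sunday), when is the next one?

June 15, 2012

June 2012 starts on a Friday; its first Friday is the 1st, so the 3rd Friday is the 15th — June 15, 2012.
June 15, 2012 is after June 3, 2012, so that is the next one.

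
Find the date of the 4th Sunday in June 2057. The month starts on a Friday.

24 June 2057

June 2057 begins on a Friday, so the first Sunday is June 3 (2 days later).
The 4th Sunday is 3 weeks later: 3 + 21 = 24.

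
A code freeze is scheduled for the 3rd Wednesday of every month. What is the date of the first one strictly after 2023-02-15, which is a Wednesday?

2023-03-15

February 2023 starts on a Wednesday; its first Wednesday is the 1st, so the 3rd Wednesday is the 15th — 2023-02-15.
That is not after 2023-02-15, so look at March 2023.
March 2023 starts on a Wednesday; its first Wednesday is the 1st, so the 3rd Wednesday is the 15th — 2023-03-15.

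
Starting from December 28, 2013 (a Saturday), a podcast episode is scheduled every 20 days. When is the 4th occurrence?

The 4th occurrence is 3 intervals after the first: 3 × 20 = 60 days after December 28, 2013.
December has 31 days — 3 days to the end of December leaves 57.
January has 31 days (26 left).
26 days into February → February 26, 2014.

February 26, 2014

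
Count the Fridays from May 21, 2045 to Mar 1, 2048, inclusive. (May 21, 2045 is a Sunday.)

145

May 21, 2045 is a Sunday; the first Friday on or after it is May 26, 2045 (5 days later).
From May 26, 2045 to Mar 1, 2048: 219 + 365 + 365 + 61 = 1010 days (rest of 2045, 2046, 2047, to Mar 1, 2048 in 2048).
1010 ÷ 7 = 144 full weeks with remainder 2, so 144 more Fridays after the first → 145.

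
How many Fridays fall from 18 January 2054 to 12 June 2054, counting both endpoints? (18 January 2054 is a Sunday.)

21

18 January 2054 is a Sunday; the first Friday on or after it is 23 January 2054 (5 days later).
From 23 January 2054 to 12 June 2054: 8 + 28 + 31 + 30 + 31 + 12 = 140 days (rest of January, February, March, April, May, June).
140 ÷ 7 = 20 full weeks with remainder 0, so 20 more Fridays after the first → 21.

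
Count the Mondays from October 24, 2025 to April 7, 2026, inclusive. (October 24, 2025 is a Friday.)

October 24, 2025 is a Friday; the first Monday on or after it is October 27, 2025 (3 days later).
From October 27, 2025 to April 7, 2026: 4 + 30 + 31 + 31 + 28 + 31 + 7 = 162 days (rest of October, November, December, January, February, March, April).
162 ÷ 7 = 23 full weeks with remainder 1, so 23 more Mondays after the first → 24.

24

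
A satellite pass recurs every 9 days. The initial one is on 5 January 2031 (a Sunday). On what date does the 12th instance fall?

The 12th occurrence is 11 intervals after the first: 11 × 9 = 99 days after 5 January 2031.
January has 31 days — 26 days to the end of January leaves 73.
February has 28 days (45 left).
March has 31 days (14 left).
14 days into April → 14 April 2031.

14 April 2031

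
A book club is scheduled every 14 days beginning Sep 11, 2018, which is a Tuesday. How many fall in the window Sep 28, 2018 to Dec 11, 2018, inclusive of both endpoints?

Occurrences land 14·i days after Sep 11, 2018 for i = 0, 1, 2, …
Sep 28, 2018 is 17 days after the start; 17 ÷ 14 = 1 remainder 3; since the remainder is 3, round up to i = 2. First occurrence in the window: #3 on Oct 9, 2018 (2×14 = 28 days in).
Dec 11, 2018 is 91 days after the start; 91 ÷ 14 = 6 remainder 7. Last occurrence in the window: #7 on Dec 4, 2018.
Occurrences #3 through #7: 5 in total.

5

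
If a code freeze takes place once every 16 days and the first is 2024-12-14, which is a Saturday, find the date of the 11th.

2025-05-23

The 11th occurrence is 10 intervals after the first: 10 × 16 = 160 days after 2024-12-14.
December has 31 days — 17 days to the end of December leaves 143.
January has 31 days (112 left).
February has 28 days (84 left).
March has 31 days (53 left).
April has 30 days (23 left).
23 days into May → 2025-05-23.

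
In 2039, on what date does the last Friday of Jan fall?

Jan 28, 2039

Jan 2039 begins on a Saturday, so the first Friday is Jan 7 (6 days later).
Jan 2039 has 31 days. Adding weeks: 7, 14, 21, 28 — the last one ≤ 31 is the 28th.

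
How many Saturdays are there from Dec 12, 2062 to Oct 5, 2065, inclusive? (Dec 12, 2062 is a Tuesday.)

Dec 12, 2062 is a Tuesday; the first Saturday on or after it is Dec 16, 2062 (4 days later).
From Dec 16, 2062 to Oct 5, 2065: 15 + 365 + 366 + 278 = 1024 days (rest of 2062, 2063, 2064, to Oct 5, 2065 in 2065).
1024 ÷ 7 = 146 full weeks with remainder 2, so 146 more Saturdays after the first → 147.

147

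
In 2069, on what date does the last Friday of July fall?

2069-07-26

July 2069 begins on a Monday, so the first Friday is July 5 (4 days later).
July 2069 has 31 days. Adding weeks: 5, 12, 19, 26 — the last one ≤ 31 is the 26th.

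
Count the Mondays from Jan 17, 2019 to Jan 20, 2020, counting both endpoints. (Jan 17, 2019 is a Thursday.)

Jan 17, 2019 is a Thursday; the first Monday on or after it is Jan 21, 2019 (4 days later).
From Jan 21, 2019 to Jan 20, 2020: 344 + 20 = 364 days (rest of 2019, to Jan 20, 2020 in 2020).
364 ÷ 7 = 52 full weeks with remainder 0, so 52 more Mondays after the first → 53.

53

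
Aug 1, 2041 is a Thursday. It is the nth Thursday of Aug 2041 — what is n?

Day 1 falls in week ⌈1/7⌉ of the month.
Days 1–7 hold the 1st Thursday, 8–14 the 2nd, 15–21 the 3rd, 22–28 the 4th, 29–31 the 5th.
1 is in the range for the 1st.

1st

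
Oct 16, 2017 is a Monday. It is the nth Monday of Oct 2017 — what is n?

Day 16 falls in week ⌈16/7⌉ of the month.
Days 1–7 hold the 1st Monday, 8–14 the 2nd, 15–21 the 3rd, 22–28 the 4th, 29–31 the 5th.
16 is in the range for the 3rd.

3rd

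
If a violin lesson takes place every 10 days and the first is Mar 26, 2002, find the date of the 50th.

The 50th occurrence is 49 intervals after the first: 49 × 10 = 490 days after Mar 26, 2002.
Mar has 31 days — 5 days to the end of Mar leaves 485.
From end of Mar to end of 2002 is 275 days (210 left).
Jan has 31 days (179 left).
Feb has 28 days (151 left).
Mar has 31 days (120 left).
Apr has 30 days (90 left).
May has 31 days (59 left).
Jun has 30 days (29 left).
29 days into Jul → Jul 29, 2003.

Jul 29, 2003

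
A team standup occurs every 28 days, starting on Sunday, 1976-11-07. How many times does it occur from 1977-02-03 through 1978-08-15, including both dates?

Occurrences land 28·i days after 1976-11-07 for i = 0, 1, 2, …
1977-02-03 is 88 days after the start; 88 ÷ 28 = 3 remainder 4; since the remainder is 4, round up to i = 4. First occurrence in the window: #5 on 1977-02-27 (4×28 = 112 days in).
1978-08-15 is 646 days after the start; 646 ÷ 28 = 23 remainder 2. Last occurrence in the window: #24 on 1978-08-13.
Occurrences #5 through #24: 20 in total.

20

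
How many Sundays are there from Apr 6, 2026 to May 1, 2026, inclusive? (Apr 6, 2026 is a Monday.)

3

Apr 6, 2026 is a Monday; the first Sunday on or after it is Apr 12, 2026 (6 days later).
From Apr 12, 2026 to May 1, 2026: 18 + 1 = 19 days (rest of Apr, May).
19 ÷ 7 = 2 full weeks with remainder 5, so 2 more Sundays after the first → 3.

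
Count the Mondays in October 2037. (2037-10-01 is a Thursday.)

4

2037-10-01 is a Thursday; the first Monday on or after it is 2037-10-05 (4 days later).
From 2037-10-05 to 2037-10-31 is 31 − 5 = 26 days.
26 ÷ 7 = 3 full weeks with remainder 5, so 3 more Mondays after the first → 4.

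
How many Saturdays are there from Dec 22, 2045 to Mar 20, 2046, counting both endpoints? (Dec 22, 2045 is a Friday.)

13

Dec 22, 2045 is a Friday; the first Saturday on or after it is Dec 23, 2045 (1 day later).
From Dec 23, 2045 to Mar 20, 2046: 8 + 31 + 28 + 20 = 87 days (rest of Dec, Jan, Feb, Mar).
87 ÷ 7 = 12 full weeks with remainder 3, so 12 more Saturdays after the first → 13.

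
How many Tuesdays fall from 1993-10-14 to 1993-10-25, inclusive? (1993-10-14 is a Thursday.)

1

1993-10-14 is a Thursday; the first Tuesday on or after it is 1993-10-19 (5 days later).
From 1993-10-19 to 1993-10-25 is 25 − 19 = 6 days.
6 ÷ 7 = 0 full weeks with remainder 6, so 0 more Tuesdays after the first → 1.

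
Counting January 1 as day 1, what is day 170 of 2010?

2010-06-19

January has 31 days (170 − 31 = 139 remain).
February has 28 days (139 − 28 = 111 remain).
March has 31 days (111 − 31 = 80 remain).
April has 30 days (80 − 30 = 50 remain).
May has 31 days (50 − 31 = 19 remain).
19 into June → June 19.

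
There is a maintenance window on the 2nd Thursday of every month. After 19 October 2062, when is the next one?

9 November 2062

October 2062 starts on a Sunday; its first Thursday is the 5th, so the 2nd Thursday is the 12th — 12 October 2062.
That is not after 19 October 2062, so look at November 2062.
November 2062 starts on a Wednesday; its first Thursday is the 2nd, so the 2nd Thursday is the 9th — 9 November 2062.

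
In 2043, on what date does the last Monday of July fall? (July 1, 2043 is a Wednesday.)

July 27, 2043

July 2043 begins on a Wednesday, so the first Monday is July 6 (5 days later).
July 2043 has 31 days. Adding weeks: 6, 13, 20, 27 — the last one ≤ 31 is the 27th.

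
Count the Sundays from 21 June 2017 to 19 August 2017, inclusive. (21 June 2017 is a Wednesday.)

21 June 2017 is a Wednesday; the first Sunday on or after it is 25 June 2017 (4 days later).
From 25 June 2017 to 19 August 2017: 5 + 31 + 19 = 55 days (rest of June, July, August).
55 ÷ 7 = 7 full weeks with remainder 6, so 7 more Sundays after the first → 8.

8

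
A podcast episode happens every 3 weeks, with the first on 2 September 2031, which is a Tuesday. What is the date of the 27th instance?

The 27th occurrence is 26 intervals after the first: 26 × 21 = 546 days after 2 September 2031.
September has 30 days — 28 days to the end of September leaves 518.
From end of September to end of 2031 is 92 days (426 left).
2032 has 366 days (60 left).
January has 31 days (29 left).
February has 28 days (1 left).
1 day into March → 1 March 2033.

1 March 2033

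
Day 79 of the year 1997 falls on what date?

January has 31 days (79 − 31 = 48 remain).
February has 28 days (48 − 28 = 20 remain).
20 into March → March 20.

1997-03-20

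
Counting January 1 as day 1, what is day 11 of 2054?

11 January 2054

11 into January → January 11.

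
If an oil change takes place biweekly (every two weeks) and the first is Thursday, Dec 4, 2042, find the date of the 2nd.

The 2nd occurrence is 1 interval after the first: 1 × 14 = 14 days after Dec 4, 2042.
14 days later is Dec 18, 2042.

Dec 18, 2042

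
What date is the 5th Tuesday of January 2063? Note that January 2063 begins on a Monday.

30 January 2063

January 2063 begins on a Monday, so the first Tuesday is January 2 (1 day later).
The 5th Tuesday is 4 weeks later: 2 + 28 = 30.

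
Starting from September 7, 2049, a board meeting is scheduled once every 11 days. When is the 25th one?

The 25th occurrence is 24 intervals after the first: 24 × 11 = 264 days after September 7, 2049.
September has 30 days — 23 days to the end of September leaves 241.
October has 31 days (210 left).
November has 30 days (180 left).
December has 31 days (149 left).
January has 31 days (118 left).
February has 28 days (90 left).
March has 31 days (59 left).
April has 30 days (29 left).
29 days into May → May 29, 2050.

May 29, 2050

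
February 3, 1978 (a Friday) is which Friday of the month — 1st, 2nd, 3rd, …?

Day 3 falls in week ⌈3/7⌉ of the month.
Days 1–7 hold the 1st Friday, 8–14 the 2nd, 15–21 the 3rd, 22–28 the 4th, 29–31 the 5th.
3 is in the range for the 1st.

1st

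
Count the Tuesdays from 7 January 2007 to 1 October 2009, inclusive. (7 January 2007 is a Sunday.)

143

7 January 2007 is a Sunday; the first Tuesday on or after it is 9 January 2007 (2 days later).
From 9 January 2007 to 1 October 2009: 356 + 366 + 274 = 996 days (rest of 2007, 2008, to 1 October 2009 in 2009).
996 ÷ 7 = 142 full weeks with remainder 2, so 142 more Tuesdays after the first → 143.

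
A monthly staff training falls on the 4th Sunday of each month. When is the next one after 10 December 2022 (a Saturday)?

25 December 2022

December 2022 starts on a Thursday; its first Sunday is the 4th, so the 4th Sunday is the 25th — 25 December 2022.
25 December 2022 is after 10 December 2022, so that is the next one.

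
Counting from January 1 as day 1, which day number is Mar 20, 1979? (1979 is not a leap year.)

Days in months before Mar: 31 + 28 = 59.
Plus 20 days into Mar → day 79.

79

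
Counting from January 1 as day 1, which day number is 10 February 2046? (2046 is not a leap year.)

41

Days in months before February: 31 = 31.
Plus 10 days into February → day 41.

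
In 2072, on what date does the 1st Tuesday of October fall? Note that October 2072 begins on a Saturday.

October 2072 begins on a Saturday, so the first Tuesday is October 4 (3 days later).

2072-10-04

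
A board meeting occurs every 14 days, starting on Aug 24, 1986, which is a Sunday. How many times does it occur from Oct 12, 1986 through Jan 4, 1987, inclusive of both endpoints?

6

Occurrences land 14·i days after Aug 24, 1986 for i = 0, 1, 2, …
Oct 12, 1986 is 49 days after the start; 49 ÷ 14 = 3 remainder 7; since the remainder is 7, round up to i = 4. First occurrence in the window: #5 on Oct 19, 1986 (4×14 = 56 days in).
Jan 4, 1987 is 133 days after the start; 133 ÷ 14 = 9 remainder 7. Last occurrence in the window: #10 on Dec 28, 1986.
Occurrences #5 through #10: 6 in total.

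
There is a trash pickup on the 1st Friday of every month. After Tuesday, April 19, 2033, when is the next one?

April 2033 starts on a Friday, so its 1st Friday is April 1, 2033.
That is not after April 19, 2033, so look at May 2033.
May 2033 starts on a Sunday, so its 1st Friday is May 6, 2033 (5 days in).

May 6, 2033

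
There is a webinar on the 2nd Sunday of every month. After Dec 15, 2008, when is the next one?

Dec 2008 starts on a Monday; its first Sunday is the 7th, so the 2nd Sunday is the 14th — Dec 14, 2008.
That is not after Dec 15, 2008, so look at Jan 2009.
Jan 2009 starts on a Thursday; its first Sunday is the 4th, so the 2nd Sunday is the 11th — Jan 11, 2009.

Jan 11, 2009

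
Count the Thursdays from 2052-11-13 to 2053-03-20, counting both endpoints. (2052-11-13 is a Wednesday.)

19

2052-11-13 is a Wednesday; the first Thursday on or after it is 2052-11-14 (1 day later).
From 2052-11-14 to 2053-03-20: 16 + 31 + 31 + 28 + 20 = 126 days (rest of November, December, January, February, March).
126 ÷ 7 = 18 full weeks with remainder 0, so 18 more Thursdays after the first → 19.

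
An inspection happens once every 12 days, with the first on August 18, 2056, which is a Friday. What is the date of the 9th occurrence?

The 9th occurrence is 8 intervals after the first: 8 × 12 = 96 days after August 18, 2056.
August has 31 days — 13 days to the end of August leaves 83.
September has 30 days (53 left).
October has 31 days (22 left).
22 days into November → November 22, 2056.

November 22, 2056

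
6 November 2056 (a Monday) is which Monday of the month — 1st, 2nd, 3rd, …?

Day 6 falls in week ⌈6/7⌉ of the month.
Days 1–7 hold the 1st Monday, 8–14 the 2nd, 15–21 the 3rd, 22–28 the 4th, 29–31 the 5th.
6 is in the range for the 1st.

1st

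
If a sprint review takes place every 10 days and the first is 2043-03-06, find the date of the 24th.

2043-10-22

The 24th occurrence is 23 intervals after the first: 23 × 10 = 230 days after 2043-03-06.
March has 31 days — 25 days to the end of March leaves 205.
April has 30 days (175 left).
May has 31 days (144 left).
June has 30 days (114 left).
July has 31 days (83 left).
August has 31 days (52 left).
September has 30 days (22 left).
22 days into October → 2043-10-22.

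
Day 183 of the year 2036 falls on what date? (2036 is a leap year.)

1 July 2036

January has 31 days (183 − 31 = 152 remain).
February has 29 days (152 − 29 = 123 remain).
March has 31 days (123 − 31 = 92 remain).
April has 30 days (92 − 30 = 62 remain).
May has 31 days (62 − 31 = 31 remain).
June has 30 days (31 − 30 = 1 remain).
1 into July → July 1.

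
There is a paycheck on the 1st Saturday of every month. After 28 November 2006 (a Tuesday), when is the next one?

2 December 2006

November 2006 starts on a Wednesday, so its 1st Saturday is 4 November 2006 (3 days in).
That is not after 28 November 2006, so look at December 2006.
December 2006 starts on a Friday, so its 1st Saturday is 2 December 2006 (1 day in).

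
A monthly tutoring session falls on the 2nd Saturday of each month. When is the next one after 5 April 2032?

April 2032 starts on a Thursday; its first Saturday is the 3rd, so the 2nd Saturday is the 10th — 10 April 2032.
10 April 2032 is after 5 April 2032, so that is the next one.

10 April 2032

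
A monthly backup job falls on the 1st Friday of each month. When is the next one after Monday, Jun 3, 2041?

Jun 2041 starts on a Saturday, so its 1st Friday is Jun 7, 2041 (6 days in).
Jun 7, 2041 is after Jun 3, 2041, so that is the next one.

Jun 7, 2041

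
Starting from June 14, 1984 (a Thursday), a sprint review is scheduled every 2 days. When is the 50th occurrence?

September 20, 1984

The 50th occurrence is 49 intervals after the first: 49 × 2 = 98 days after June 14, 1984.
June has 30 days — 16 days to the end of June leaves 82.
July has 31 days (51 left).
August has 31 days (20 left).
20 days into September → September 20, 1984.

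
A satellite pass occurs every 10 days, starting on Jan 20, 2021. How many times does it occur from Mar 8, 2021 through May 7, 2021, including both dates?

Occurrences land 10·i days after Jan 20, 2021 for i = 0, 1, 2, …
Mar 8, 2021 is 47 days after the start; 47 ÷ 10 = 4 remainder 7; since the remainder is 7, round up to i = 5. First occurrence in the window: #6 on Mar 11, 2021 (5×10 = 50 days in).
May 7, 2021 is 107 days after the start; 107 ÷ 10 = 10 remainder 7. Last occurrence in the window: #11 on Apr 30, 2021.
Occurrences #6 through #11: 6 in total.

6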